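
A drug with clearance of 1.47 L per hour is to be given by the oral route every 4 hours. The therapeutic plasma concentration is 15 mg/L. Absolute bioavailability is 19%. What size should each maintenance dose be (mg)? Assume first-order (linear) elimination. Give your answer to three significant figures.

464 mg

D = CL × Css × τ / F = 1.470 × 15 × 4 / 0.19 = 464.2 mg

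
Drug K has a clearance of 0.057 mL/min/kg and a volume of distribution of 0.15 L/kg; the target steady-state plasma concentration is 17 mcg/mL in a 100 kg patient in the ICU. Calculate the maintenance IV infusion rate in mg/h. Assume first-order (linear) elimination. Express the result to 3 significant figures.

5.81 mg/h

CL = 0.057 mL/min/kg × 100 kg = 5.700 mL/min = 5.700 × 60/1000 = 0.3420 L/h
Vd does not affect the maintenance rate; only clearance governs steady-state input.
Infusion rate = CL · Css = 0.3420 L/h × 17 mg/L = 5.814 mg/h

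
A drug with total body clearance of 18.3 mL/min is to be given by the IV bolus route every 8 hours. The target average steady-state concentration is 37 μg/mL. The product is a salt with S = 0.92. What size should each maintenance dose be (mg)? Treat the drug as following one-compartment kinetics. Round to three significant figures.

353 mg

Convert clearance: 18.3 mL/min × 60 min/h ÷ 1000 mL/L = 1.098 L/h
D = CL × Css × τ / S = 1.098 × 37 × 8 / 0.92 = 353.3 mg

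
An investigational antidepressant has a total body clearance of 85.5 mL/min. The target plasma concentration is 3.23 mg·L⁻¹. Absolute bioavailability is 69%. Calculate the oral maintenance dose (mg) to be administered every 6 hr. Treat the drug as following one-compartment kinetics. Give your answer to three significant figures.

144 mg

CL = 85.5 mL/min = 85.5 × 0.06 = 5.130 L/h
At steady state, dose per interval replaces the amount cleared in that interval: F·D/τ = CL·Css.
D = CL × Css × τ / F = 5.130 × 3.23 × 6 / 0.69 = 144.1 mg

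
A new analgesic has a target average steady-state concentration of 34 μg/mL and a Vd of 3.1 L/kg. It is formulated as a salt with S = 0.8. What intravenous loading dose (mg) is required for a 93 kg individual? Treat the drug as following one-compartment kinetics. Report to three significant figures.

12300 mg

Total Vd = 3.1 × 93 = 288.3 L
LD = Vd × C / S = 288.3 × 34.00 / 0.8 = 12250 mg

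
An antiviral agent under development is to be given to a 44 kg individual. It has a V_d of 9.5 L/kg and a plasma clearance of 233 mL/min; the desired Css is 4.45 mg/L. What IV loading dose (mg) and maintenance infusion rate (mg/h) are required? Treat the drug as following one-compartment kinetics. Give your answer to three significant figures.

Total Vd = 9.5 × 44 = 418.0 L
LD = Vd · C_target = 418.0 × 4.45 = 1860 mg
CL = 233 mL/min × 60/1000 = 13.98 L/h
Infusion rate = 13.98 L/h × 4.45 mg/L = 62.21 mg/h

(a) 1860 mg; (b) 62.2 mg/h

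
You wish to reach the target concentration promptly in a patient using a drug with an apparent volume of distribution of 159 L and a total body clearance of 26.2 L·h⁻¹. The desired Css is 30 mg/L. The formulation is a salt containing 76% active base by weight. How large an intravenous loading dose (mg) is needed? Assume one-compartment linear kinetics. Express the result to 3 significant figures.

6280 mg

LD = Vd × C / S = 159.0 × 30.00 / 0.76 = 6276 mg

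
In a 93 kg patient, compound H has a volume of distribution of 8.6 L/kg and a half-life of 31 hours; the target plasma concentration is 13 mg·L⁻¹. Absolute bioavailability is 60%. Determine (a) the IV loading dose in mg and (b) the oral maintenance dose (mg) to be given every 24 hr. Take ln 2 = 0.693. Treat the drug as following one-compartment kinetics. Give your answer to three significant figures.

Vd(total) = 93 kg × 8.6 L/kg = 799.8 L
LD = Vd × C = 799.8 × 13 = 10400 mg
CL = 0.693 × Vd / t½ = 0.693 × 799.8 / 31 = 17.88 L/h
D = CL × Css × τ / F = 17.88 × 13 × 24 / 0.6 = 9298 mg

(a) 10400 mg; (b) 9300 mg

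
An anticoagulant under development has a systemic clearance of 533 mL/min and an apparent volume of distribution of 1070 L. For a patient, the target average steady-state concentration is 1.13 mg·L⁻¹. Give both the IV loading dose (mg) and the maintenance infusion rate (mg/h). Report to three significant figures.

Loading: fill Vd to C_target → 1070 L × 1.13 mg/L = 1209 mg
CL = 533 mL/min × 60/1000 = 31.98 L/h
Infusion rate = 31.98 L/h × 1.13 mg/L = 36.14 mg/h

(a) 1210 mg; (b) 36.1 mg/h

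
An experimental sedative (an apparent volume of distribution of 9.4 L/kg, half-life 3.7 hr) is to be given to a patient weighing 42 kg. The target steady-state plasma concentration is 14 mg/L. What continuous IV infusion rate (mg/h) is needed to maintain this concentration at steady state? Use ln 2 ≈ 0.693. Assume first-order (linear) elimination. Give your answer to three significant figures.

Total Vd = 9.4 × 42 = 394.8 L
CL = ln 2 · Vd / t½ = 0.693 × 394.8 / 3.7 = 73.94 L/h
Infusion rate = CL × Css = 73.94 × 14 = 1035 mg/h

1040 mg/h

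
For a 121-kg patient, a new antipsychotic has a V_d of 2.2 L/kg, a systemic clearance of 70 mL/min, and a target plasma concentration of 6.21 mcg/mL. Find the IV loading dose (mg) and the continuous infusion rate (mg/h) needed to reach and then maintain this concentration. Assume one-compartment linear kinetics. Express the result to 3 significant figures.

Vd(total) = 121 kg × 2.2 L/kg = 266.2 L
LD = Vd · C_target = 266.2 × 6.21 = 1653 mg
CL = 70 mL/min × 60/1000 = 4.200 L/h
Maintenance: replace elimination → rate = CL × Css = 4.200 × 6.21 = 26.08 mg/h

(a) 1650 mg; (b) 26.1 mg/h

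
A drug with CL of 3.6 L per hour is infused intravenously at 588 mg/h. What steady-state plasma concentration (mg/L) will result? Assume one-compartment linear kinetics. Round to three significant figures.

163 mg/L

Css = rate / CL = 588 / 3.600 = 163.3 mg/L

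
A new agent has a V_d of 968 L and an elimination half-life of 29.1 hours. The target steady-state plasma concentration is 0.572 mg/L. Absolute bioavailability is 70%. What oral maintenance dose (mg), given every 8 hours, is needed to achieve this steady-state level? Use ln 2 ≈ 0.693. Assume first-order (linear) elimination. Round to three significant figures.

CL = 0.693 × Vd / t½ = 0.693 × 968.0 / 29.1 = 23.05 L/h
D = CL × Css × τ / F = 23.05 × 0.572 × 8 / 0.7 = 150.7 mg

151 mg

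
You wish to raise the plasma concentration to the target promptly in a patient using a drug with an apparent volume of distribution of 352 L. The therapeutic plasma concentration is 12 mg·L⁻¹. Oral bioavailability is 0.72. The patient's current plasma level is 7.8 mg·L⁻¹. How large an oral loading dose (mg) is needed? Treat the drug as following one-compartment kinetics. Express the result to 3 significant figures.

2050 mg

The loading dose fills Vd to the target concentration.
Concentration deficit ΔC = 12 − 7.8 = 4.200 mg/L
LD = Vd × ΔC / F = 352.0 × 4.200 / 0.72 = 2053 mg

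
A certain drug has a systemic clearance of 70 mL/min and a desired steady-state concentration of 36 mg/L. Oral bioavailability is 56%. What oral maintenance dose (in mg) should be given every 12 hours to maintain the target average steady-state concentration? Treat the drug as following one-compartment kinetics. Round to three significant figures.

CL = 70 mL/min × 60/1000 = 4.200 L/h
D = CL × Css × τ / F = 4.200 × 36 × 12 / 0.56 = 3240 mg

3240 mg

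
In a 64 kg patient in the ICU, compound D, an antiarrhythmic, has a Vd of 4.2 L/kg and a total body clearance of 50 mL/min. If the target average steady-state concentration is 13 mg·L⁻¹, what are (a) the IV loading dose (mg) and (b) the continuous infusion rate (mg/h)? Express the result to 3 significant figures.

Vd = 4.2 L/kg × 64 kg = 268.8 L
Loading dose = Vd × C = 268.8 × 13 = 3494 mg
CL = 50 mL/min × 60/1000 = 3.000 L/h
Infusion rate = 3.000 L/h × 13 mg/L = 39.00 mg/h

(a) 3490 mg; (b) 39.0 mg/h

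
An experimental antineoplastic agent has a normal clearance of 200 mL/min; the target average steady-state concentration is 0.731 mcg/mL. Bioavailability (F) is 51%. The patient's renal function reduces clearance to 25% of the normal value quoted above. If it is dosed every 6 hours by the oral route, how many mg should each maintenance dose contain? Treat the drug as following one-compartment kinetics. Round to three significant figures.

25.8 mg

CL = 200 mL/min × 60/1000 = 12.00 L/h
Patient clearance = 0.25 × 12.00 = 3.000 L/h
At steady state, dose per interval replaces the amount cleared in that interval: F·D/τ = CL·Css.
D = CL × Css × τ / F = 3.000 × 0.731 × 6 / 0.51 = 25.80 mg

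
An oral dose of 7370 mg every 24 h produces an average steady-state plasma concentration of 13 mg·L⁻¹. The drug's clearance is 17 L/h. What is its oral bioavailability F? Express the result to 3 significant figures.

0.720

F·D/τ = CL·Css at steady state → F = CL·Css·τ / D.
F = 17 × 13 × 24 / 7370 = 0.720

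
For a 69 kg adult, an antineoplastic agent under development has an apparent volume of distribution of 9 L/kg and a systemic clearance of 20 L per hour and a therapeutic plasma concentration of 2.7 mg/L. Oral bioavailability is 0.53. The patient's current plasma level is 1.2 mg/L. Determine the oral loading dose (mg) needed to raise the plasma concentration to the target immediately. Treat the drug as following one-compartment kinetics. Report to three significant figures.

1760 mg

Vd = 9 L/kg × 69 kg = 621.0 L
The loading dose fills Vd to the target concentration.
Concentration deficit ΔC = 2.7 − 1.2 = 1.500 mg/L
LD = Vd × ΔC / F = 621.0 × 1.500 / 0.53 = 1758 mg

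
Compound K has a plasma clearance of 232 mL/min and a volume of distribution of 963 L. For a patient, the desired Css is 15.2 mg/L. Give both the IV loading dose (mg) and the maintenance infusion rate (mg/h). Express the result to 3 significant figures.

(a) 14600 mg; (b) 212 mg/h

Loading: fill Vd to C_target → 963.0 L × 15.2 mg/L = 14640 mg
Convert clearance: 232 mL/min × 60 min/h ÷ 1000 mL/L = 13.92 L/h
Maintenance infusion rate = CL × Css = 13.92 × 15.2 = 211.6 mg/h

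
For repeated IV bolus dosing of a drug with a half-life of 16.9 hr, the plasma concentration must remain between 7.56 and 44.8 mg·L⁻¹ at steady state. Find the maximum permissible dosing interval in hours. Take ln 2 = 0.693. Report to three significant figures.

43.4 h

k = 0.693 / t½ = 0.693 / 16.9 = 0.04101 h⁻¹
Between IV bolus doses, concentration decays as C = C₀·e^(−kτ), so C_peak/C_trough = e^(kτ).
τ_max = ln(C_peak/C_trough) / k = ln(44.8/7.56) / 0.04101 = 1.779 / 0.04101 = 43.38 h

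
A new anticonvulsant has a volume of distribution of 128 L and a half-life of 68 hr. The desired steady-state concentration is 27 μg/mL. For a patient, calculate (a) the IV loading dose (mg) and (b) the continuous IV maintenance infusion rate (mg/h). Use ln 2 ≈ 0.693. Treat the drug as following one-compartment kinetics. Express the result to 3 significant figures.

(a) 3460 mg; (b) 35.2 mg/h

LD = Vd × C = 128.0 × 27 = 3456 mg
CL = 0.693 × Vd / t½ = 0.693 × 128.0 / 68 = 1.304 L/h
Infusion rate = CL × Css = 1.304 × 27 = 35.21 mg/h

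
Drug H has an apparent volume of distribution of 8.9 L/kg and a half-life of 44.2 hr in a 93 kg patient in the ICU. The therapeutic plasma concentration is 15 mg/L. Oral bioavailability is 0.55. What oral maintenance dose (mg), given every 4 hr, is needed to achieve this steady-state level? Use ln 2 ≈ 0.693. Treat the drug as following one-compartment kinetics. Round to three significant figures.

1420 mg

Vd = 8.9 L/kg × 93 kg = 827.7 L
CL = 0.693 × Vd / t½ = 0.693 × 827.7 / 44.2 = 12.98 L/h
D = CL × Css × τ / F = 12.98 × 15 × 4 / 0.55 = 1416 mg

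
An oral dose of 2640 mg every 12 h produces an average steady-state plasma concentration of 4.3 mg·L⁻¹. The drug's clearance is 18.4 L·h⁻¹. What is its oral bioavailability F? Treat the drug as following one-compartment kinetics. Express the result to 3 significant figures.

F·D/τ = CL·Css at steady state → F = CL·Css·τ / D.
F = 18.4 × 4.3 × 12 / 2640 = 0.360

0.360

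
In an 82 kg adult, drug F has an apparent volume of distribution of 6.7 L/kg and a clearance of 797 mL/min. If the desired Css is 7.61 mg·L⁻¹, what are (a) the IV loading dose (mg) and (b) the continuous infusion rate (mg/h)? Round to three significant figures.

Total Vd = 6.7 × 82 = 549.4 L
Loading dose = Vd × C = 549.4 × 7.61 = 4181 mg
CL = 797 mL/min = 797 × 0.06 = 47.82 L/h
Infusion rate = 47.82 L/h × 7.61 mg/L = 363.9 mg/h

(a) 4180 mg; (b) 364 mg/h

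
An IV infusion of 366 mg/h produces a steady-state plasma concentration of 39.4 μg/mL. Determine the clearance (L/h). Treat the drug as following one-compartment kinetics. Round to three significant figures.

At steady state, infusion rate = CL × Css, so CL = rate / Css.
CL = 366 / 39.4 = 9.289 L/h

9.29 L/h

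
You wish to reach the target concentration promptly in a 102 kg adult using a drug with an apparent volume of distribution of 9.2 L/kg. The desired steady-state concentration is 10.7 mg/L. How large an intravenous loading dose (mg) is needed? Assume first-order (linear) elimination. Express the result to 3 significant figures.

Vd = 9.2 L/kg × 102 kg = 938.4 L
LD = Vd × C = 938.4 × 10.70 = 10040 mg

10000 mg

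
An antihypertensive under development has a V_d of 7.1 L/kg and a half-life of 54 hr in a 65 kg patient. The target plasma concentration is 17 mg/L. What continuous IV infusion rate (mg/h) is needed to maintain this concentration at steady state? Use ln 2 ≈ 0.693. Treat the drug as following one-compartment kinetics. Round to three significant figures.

101 mg/h

Total Vd = 7.1 × 65 = 461.5 L
CL = ln 2 · Vd / t½ = 0.693 × 461.5 / 54 = 5.923 L/h
Infusion rate = CL × Css = 5.923 × 17 = 100.7 mg/h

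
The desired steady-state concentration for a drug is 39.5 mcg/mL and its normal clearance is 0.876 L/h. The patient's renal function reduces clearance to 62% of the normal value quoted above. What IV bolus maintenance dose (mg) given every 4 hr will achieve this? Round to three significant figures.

Patient clearance = 0.62 × 0.8760 = 0.5431 L/h
At steady state, dose per interval replaces the amount cleared in that interval: D/τ = CL·Css.
D = CL × Css × τ = 0.5431 × 39.5 × 4 = 85.81 mg

85.8 mg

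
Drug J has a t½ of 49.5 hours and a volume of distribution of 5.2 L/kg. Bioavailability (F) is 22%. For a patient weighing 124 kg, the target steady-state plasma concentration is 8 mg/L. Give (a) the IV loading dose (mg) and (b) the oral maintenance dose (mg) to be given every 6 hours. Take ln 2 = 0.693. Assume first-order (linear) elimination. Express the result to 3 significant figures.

Vd(total) = 124 kg × 5.2 L/kg = 644.8 L
LD = Vd × C = 644.8 × 8 = 5158 mg
CL = 0.693 × Vd / t½ = 0.693 × 644.8 / 49.5 = 9.027 L/h
D = CL × Css × τ / F = 9.027 × 8 × 6 / 0.22 = 1970 mg

(a) 5160 mg; (b) 1970 mg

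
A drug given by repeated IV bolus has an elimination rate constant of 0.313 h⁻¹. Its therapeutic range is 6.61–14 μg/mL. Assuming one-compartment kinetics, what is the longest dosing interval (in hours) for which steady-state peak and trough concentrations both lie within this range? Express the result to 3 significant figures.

Between IV bolus doses, concentration decays as C = C₀·e^(−kτ), so C_peak/C_trough = e^(kτ).
τ_max = ln(C_peak/C_trough) / k = ln(14/6.61) / 0.3130 = 0.7505 / 0.3130 = 2.398 h

2.40 h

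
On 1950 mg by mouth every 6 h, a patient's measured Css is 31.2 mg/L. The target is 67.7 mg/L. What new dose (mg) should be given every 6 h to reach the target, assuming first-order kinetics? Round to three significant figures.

With linear kinetics, Css is proportional to dose rate (D/τ) at fixed clearance.
D₂ = D₁ × (Css,target / Css,current) = 1950 × 67.7/31.2 = 4231 mg

4230 mg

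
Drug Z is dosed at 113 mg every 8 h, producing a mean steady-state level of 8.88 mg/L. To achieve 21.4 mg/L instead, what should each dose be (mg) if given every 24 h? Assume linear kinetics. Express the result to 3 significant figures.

With linear kinetics, Css is proportional to dose rate (D/τ) at fixed clearance.
D₂ = D₁ × (Css,target / Css,current) × (τ₂/τ₁) = 113 × (21.4/8.88) × (24/8) = 817.0 mg

817 mg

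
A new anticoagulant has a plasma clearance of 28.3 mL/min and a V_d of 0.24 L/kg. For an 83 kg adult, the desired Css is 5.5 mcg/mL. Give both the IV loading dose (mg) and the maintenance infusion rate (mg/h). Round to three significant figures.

Vd = 0.24 L/kg × 83 kg = 19.92 L
Loading dose = Vd × C = 19.92 × 5.5 = 109.6 mg
Convert clearance: 28.3 mL/min × 60 min/h ÷ 1000 mL/L = 1.698 L/h
Maintenance infusion rate = CL × Css = 1.698 × 5.5 = 9.339 mg/h

(a) 110 mg; (b) 9.34 mg/h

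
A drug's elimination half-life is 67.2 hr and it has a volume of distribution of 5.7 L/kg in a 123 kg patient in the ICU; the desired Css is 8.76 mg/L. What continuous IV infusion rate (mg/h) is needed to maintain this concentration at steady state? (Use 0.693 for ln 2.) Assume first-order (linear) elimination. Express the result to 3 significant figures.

63.3 mg/h

Vd(total) = 123 kg × 5.7 L/kg = 701.1 L
k = 0.693/67.2 = 0.01031 h⁻¹, so CL = k·Vd = 0.01031 × 701.1 = 7.228 L/h
Infusion rate = CL × Css = 7.228 × 8.76 = 63.32 mg/h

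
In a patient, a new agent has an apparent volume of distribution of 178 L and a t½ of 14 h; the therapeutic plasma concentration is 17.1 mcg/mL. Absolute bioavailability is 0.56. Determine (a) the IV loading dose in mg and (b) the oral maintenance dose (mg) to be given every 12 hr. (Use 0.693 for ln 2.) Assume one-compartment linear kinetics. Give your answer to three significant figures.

(a) 3040 mg; (b) 3230 mg

LD = Vd × C = 178.0 × 17.1 = 3044 mg
CL = 0.693 × Vd / t½ = 0.693 × 178.0 / 14 = 8.811 L/h
D = CL × Css × τ / F = 8.811 × 17.1 × 12 / 0.56 = 3229 mg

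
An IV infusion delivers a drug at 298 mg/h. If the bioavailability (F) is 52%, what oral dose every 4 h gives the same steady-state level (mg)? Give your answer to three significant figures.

2290 mg

To maintain the same Css, the systemic dosing rate must be unchanged: F·D/τ = infusion rate.
D = rate × τ / F = 298 × 4 / 0.52 = 2292 mg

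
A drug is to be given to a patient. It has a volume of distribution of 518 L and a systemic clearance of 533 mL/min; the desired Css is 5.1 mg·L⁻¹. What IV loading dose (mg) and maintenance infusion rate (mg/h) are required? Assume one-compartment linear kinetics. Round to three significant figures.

(a) 2640 mg; (b) 163 mg/h

LD = Vd · C_target = 518.0 × 5.1 = 2642 mg
CL = 533 mL/min = 533 × 0.06 = 31.98 L/h
Maintenance: replace elimination → rate = CL × Css = 31.98 × 5.1 = 163.1 mg/h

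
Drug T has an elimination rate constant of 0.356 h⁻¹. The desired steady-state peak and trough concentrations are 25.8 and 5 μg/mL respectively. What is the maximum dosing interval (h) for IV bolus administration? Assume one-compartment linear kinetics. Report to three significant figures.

Between IV bolus doses, concentration decays as C = C₀·e^(−kτ), so C_peak/C_trough = e^(kτ).
τ_max = ln(C_peak/C_trough) / k = ln(25.8/5) / 0.3560 = 1.641 / 0.3560 = 4.610 h

4.61 h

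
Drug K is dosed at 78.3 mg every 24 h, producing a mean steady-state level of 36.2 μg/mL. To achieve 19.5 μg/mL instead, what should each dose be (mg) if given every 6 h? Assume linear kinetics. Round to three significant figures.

10.5 mg

For first-order elimination, Css ∝ F·D/(CL·τ); F and CL are unchanged, so Css ∝ D/τ.
D₂ = D₁ × (Css,target / Css,current) × (τ₂/τ₁) = 78.3 × (19.5/36.2) × (6/24) = 10.54 mg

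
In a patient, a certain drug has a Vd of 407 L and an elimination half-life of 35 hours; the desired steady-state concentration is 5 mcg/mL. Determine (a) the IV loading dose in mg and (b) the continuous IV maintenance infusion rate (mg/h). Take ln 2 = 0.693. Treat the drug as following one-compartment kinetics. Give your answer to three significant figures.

LD = Vd × C = 407.0 × 5 = 2035 mg
CL = 0.693 × Vd / t½ = 0.693 × 407.0 / 35 = 8.059 L/h
Infusion rate = CL × Css = 8.059 × 5 = 40.30 mg/h

(a) 2040 mg; (b) 40.3 mg/h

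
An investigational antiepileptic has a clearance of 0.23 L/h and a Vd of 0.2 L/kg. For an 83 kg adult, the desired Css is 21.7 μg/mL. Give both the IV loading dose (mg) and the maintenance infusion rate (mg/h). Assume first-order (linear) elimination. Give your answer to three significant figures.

Vd = 0.2 L/kg × 83 kg = 16.60 L
Loading dose = Vd × C = 16.60 × 21.7 = 360.2 mg
Maintenance infusion rate = CL × Css = 0.2300 × 21.7 = 4.991 mg/h

(a) 360 mg; (b) 4.99 mg/h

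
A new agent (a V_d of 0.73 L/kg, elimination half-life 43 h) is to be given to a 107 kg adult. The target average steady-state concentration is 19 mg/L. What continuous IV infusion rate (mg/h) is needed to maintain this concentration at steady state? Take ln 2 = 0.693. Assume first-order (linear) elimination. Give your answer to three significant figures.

23.9 mg/h

Total Vd = 0.73 × 107 = 78.11 L
CL = ln 2 · Vd / t½ = 0.693 × 78.11 / 43 = 1.259 L/h
Infusion rate = CL × Css = 1.259 × 19 = 23.92 mg/h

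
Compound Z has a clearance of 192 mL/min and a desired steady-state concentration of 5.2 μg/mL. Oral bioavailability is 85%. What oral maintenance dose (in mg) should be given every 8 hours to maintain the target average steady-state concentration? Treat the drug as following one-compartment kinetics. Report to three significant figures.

CL = 192 mL/min × 60/1000 = 11.52 L/h
At steady state, dose per interval replaces the amount cleared in that interval: F·D/τ = CL·Css.
D = CL × Css × τ / F = 11.52 × 5.2 × 8 / 0.85 = 563.8 mg

564 mg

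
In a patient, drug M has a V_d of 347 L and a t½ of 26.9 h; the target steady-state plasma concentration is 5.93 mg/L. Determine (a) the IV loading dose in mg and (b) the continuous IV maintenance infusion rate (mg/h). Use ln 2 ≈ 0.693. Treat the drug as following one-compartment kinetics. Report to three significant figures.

(a) 2060 mg; (b) 53.0 mg/h

LD = Vd × C = 347.0 × 5.93 = 2058 mg
CL = 0.693 × Vd / t½ = 0.693 × 347.0 / 26.9 = 8.939 L/h
Infusion rate = CL × Css = 8.939 × 5.93 = 53.01 mg/h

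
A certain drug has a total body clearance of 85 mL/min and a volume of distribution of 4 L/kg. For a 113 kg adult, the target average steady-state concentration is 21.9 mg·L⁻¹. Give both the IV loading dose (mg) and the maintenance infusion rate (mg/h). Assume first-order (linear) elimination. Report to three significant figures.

(a) 9900 mg; (b) 112 mg/h

Vd = 4 L/kg × 113 kg = 452.0 L
Loading: fill Vd to C_target → 452.0 L × 21.9 mg/L = 9899 mg
CL = 85 mL/min = 85 × 0.06 = 5.100 L/h
Infusion rate = 5.100 L/h × 21.9 mg/L = 111.7 mg/h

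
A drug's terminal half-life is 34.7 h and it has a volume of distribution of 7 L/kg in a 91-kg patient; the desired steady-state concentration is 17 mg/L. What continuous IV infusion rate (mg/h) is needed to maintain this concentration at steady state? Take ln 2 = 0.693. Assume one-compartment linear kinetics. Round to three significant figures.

216 mg/h

Vd = 7 L/kg × 91 kg = 637.0 L
CL = 0.693 × Vd / t½ = 0.693 × 637.0 / 34.7 = 12.72 L/h
Infusion rate = CL × Css = 12.72 × 17 = 216.2 mg/h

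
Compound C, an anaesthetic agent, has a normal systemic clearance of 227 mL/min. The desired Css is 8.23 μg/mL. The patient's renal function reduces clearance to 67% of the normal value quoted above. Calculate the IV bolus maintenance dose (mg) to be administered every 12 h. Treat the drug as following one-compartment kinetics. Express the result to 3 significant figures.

CL = 227 mL/min = 227 × 0.06 = 13.62 L/h
Patient clearance = 0.67 × 13.62 = 9.125 L/h
D = CL × Css × τ = 9.125 × 8.23 × 12 = 901.2 mg

901 mg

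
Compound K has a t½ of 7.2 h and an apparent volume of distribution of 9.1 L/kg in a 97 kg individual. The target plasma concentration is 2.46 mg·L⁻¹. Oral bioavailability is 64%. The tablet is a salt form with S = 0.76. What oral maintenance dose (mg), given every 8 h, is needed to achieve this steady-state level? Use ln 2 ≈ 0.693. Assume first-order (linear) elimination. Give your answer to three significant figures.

3440 mg

Total Vd = 9.1 × 97 = 882.7 L
k = 0.693/7.2 = 0.09625 h⁻¹, so CL = k·Vd = 0.09625 × 882.7 = 84.96 L/h
D = CL × Css × τ / F / S = 84.96 × 2.46 × 8 / 0.64 / 0.76 = 3438 mg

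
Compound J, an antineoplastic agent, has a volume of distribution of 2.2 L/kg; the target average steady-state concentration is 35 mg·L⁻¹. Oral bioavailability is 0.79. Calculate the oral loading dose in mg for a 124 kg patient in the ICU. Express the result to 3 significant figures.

Vd(total) = 124 kg × 2.2 L/kg = 272.8 L
LD = Vd × C / F = 272.8 × 35.00 / 0.79 = 12090 mg

12100 mg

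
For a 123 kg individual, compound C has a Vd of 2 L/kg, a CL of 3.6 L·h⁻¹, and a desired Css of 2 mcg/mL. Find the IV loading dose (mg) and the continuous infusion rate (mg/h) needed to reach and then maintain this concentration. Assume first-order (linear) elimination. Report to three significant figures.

Vd(total) = 123 kg × 2 L/kg = 246.0 L
LD = Vd · C_target = 246.0 × 2 = 492.0 mg
Infusion rate = 3.600 L/h × 2 mg/L = 7.200 mg/h

(a) 492 mg; (b) 7.20 mg/h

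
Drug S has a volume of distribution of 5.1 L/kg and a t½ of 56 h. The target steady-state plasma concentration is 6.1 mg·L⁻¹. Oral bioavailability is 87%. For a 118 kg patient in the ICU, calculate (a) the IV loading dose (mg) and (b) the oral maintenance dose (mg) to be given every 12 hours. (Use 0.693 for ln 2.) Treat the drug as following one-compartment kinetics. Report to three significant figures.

(a) 3670 mg; (b) 627 mg

Vd(total) = 118 kg × 5.1 L/kg = 601.8 L
LD = Vd × C = 601.8 × 6.1 = 3671 mg
CL = 0.693 × Vd / t½ = 0.693 × 601.8 / 56 = 7.447 L/h
D = CL × Css × τ / F = 7.447 × 6.1 × 12 / 0.87 = 626.6 mg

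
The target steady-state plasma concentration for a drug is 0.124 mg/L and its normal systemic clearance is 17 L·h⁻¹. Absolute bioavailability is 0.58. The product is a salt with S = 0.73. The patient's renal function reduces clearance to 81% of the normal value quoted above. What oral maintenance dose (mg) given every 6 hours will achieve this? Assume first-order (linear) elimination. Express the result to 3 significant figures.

Patient clearance = 0.81 × 17.00 = 13.77 L/h
D = CL × Css × τ / F / S = 13.77 × 0.124 × 6 / 0.58 / 0.73 = 24.20 mg

24.2 mg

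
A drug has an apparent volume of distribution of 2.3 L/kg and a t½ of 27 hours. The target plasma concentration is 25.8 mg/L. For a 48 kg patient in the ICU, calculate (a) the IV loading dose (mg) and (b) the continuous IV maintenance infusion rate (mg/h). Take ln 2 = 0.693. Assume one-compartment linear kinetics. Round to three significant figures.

(a) 2850 mg; (b) 73.1 mg/h

Total Vd = 2.3 × 48 = 110.4 L
LD = Vd × C = 110.4 × 25.8 = 2848 mg
CL = 0.693 × Vd / t½ = 0.693 × 110.4 / 27 = 2.834 L/h
Infusion rate = CL × Css = 2.834 × 25.8 = 73.12 mg/h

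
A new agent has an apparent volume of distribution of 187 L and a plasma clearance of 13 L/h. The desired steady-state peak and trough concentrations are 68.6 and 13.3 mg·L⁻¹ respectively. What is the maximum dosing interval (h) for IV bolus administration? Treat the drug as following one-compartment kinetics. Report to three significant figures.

23.6 h

k = CL / Vd = 13.00 / 187.0 = 0.06952 h⁻¹
Between IV bolus doses, concentration decays as C = C₀·e^(−kτ), so C_peak/C_trough = e^(kτ).
τ_max = ln(C_peak/C_trough) / k = ln(68.6/13.3) / 0.06952 = 1.641 / 0.06952 = 23.60 h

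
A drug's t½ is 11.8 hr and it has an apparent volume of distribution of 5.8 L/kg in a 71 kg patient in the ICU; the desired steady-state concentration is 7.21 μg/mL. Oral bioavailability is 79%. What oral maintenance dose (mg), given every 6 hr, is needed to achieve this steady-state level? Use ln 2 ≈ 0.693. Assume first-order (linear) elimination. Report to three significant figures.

1320 mg

Vd = 5.8 L/kg × 71 kg = 411.8 L
CL = 0.693 × Vd / t½ = 0.693 × 411.8 / 11.8 = 24.18 L/h
D = CL × Css × τ / F = 24.18 × 7.21 × 6 / 0.79 = 1324 mg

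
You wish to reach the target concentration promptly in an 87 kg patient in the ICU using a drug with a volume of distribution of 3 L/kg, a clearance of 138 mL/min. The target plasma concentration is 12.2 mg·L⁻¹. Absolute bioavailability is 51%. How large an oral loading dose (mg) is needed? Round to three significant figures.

6240 mg

Vd(total) = 87 kg × 3 L/kg = 261.0 L
LD = Vd × C / F = 261.0 × 12.20 / 0.51 = 6244 mg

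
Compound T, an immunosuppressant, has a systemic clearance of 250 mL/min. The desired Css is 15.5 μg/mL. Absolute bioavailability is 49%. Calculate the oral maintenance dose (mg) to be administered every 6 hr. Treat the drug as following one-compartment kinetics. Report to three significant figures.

2850 mg

CL = 250 mL/min × 60/1000 = 15.00 L/h
D = CL × Css × τ / F = 15.00 × 15.5 × 6 / 0.49 = 2847 mg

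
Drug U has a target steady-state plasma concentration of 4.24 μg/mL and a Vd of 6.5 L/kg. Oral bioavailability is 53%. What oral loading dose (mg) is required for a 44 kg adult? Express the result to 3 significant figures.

2290 mg

Vd = 6.5 L/kg × 44 kg = 286.0 L
The loading dose fills Vd to the target concentration.
LD = Vd × C / F = 286.0 × 4.240 / 0.53 = 2288 mg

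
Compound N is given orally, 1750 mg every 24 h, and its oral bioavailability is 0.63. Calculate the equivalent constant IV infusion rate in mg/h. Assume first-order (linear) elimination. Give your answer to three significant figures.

45.9 mg/h

Equivalent systemic input: infusion rate = F·D/τ.
Rate = 0.63 × 1750 / 24 = 45.94 mg/h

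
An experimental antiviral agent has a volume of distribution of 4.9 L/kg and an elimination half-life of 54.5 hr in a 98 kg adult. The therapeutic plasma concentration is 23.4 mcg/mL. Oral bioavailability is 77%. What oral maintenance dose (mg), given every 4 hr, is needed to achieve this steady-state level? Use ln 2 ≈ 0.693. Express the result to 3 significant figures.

742 mg

Total Vd = 4.9 × 98 = 480.2 L
CL = ln 2 · Vd / t½ = 0.693 × 480.2 / 54.5 = 6.106 L/h
D = CL × Css × τ / F = 6.106 × 23.4 × 4 / 0.77 = 742.2 mg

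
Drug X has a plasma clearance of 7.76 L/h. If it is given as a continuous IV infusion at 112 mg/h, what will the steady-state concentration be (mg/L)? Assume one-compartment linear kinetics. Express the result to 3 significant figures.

14.4 mg/L

Css = rate / CL = 112 / 7.760 = 14.43 mg/L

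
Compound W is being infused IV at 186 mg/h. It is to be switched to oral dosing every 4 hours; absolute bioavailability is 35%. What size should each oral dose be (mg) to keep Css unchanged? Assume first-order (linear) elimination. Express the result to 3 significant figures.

To maintain the same Css, the systemic dosing rate must be unchanged: F·D/τ = infusion rate.
D = rate × τ / F = 186 × 4 / 0.35 = 2126 mg

2130 mg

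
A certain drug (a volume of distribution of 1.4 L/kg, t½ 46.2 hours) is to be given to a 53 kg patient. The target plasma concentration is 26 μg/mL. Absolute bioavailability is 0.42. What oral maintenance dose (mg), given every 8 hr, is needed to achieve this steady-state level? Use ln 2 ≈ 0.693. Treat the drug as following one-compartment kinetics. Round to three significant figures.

Total Vd = 1.4 × 53 = 74.20 L
CL = 0.693 × Vd / t½ = 0.693 × 74.20 / 46.2 = 1.113 L/h
D = CL × Css × τ / F = 1.113 × 26 × 8 / 0.42 = 551.2 mg

551 mg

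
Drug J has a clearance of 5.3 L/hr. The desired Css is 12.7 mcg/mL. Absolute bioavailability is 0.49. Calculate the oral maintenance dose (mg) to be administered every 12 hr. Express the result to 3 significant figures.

D = CL × Css × τ / F = 5.300 × 12.7 × 12 / 0.49 = 1648 mg

1650 mg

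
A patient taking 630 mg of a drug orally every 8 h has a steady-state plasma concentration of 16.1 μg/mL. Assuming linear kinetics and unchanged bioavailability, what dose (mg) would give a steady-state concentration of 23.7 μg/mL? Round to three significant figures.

927 mg

With linear kinetics, Css is proportional to dose rate (D/τ) at fixed clearance.
D₂ = D₁ × (Css,target / Css,current) = 630 × 23.7/16.1 = 927.4 mg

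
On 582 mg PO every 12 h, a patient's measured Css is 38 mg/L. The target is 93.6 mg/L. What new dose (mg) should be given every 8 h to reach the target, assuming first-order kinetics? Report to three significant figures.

With linear kinetics, Css is proportional to dose rate (D/τ) at fixed clearance.
D₂ = D₁ × (Css,target / Css,current) × (τ₂/τ₁) = 582 × (93.6/38) × (8/12) = 955.7 mg

956 mg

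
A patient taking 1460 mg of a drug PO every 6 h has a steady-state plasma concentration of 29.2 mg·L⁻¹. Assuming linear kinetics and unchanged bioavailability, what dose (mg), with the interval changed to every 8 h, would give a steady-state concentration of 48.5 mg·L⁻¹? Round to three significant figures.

3230 mg

With linear kinetics, Css is proportional to dose rate (D/τ) at fixed clearance.
D₂ = D₁ × (Css,target / Css,current) × (τ₂/τ₁) = 1460 × (48.5/29.2) × (8/6) = 3233 mg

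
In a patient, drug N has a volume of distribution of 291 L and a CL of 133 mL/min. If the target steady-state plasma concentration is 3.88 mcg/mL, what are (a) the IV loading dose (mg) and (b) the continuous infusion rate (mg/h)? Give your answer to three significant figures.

LD = Vd · C_target = 291.0 × 3.88 = 1129 mg
CL = 133 mL/min × 60/1000 = 7.980 L/h
Maintenance: replace elimination → rate = CL × Css = 7.980 × 3.88 = 30.96 mg/h

(a) 1130 mg; (b) 31.0 mg/h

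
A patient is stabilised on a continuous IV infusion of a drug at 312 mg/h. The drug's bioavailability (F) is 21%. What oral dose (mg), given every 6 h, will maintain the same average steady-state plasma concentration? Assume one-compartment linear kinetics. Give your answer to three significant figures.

8910 mg

To maintain the same Css, the systemic dosing rate must be unchanged: F·D/τ = infusion rate.
D = rate × τ / F = 312 × 6 / 0.21 = 8914 mg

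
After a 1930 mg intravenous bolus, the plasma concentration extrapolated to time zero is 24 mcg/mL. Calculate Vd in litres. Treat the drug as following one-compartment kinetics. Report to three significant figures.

80.4 L

Immediately after an IV bolus, C₀ = Dose / Vd, so Vd = Dose / C₀.
Vd = 1930 / 24 = 80.42 L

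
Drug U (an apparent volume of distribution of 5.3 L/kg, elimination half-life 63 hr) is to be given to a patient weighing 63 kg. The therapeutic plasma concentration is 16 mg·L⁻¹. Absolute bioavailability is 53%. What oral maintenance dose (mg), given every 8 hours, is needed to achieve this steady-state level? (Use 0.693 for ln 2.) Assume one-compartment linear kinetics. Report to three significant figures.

887 mg

Vd(total) = 63 kg × 5.3 L/kg = 333.9 L
CL = 0.693 × Vd / t½ = 0.693 × 333.9 / 63 = 3.673 L/h
D = CL × Css × τ / F = 3.673 × 16 × 8 / 0.53 = 887.1 mg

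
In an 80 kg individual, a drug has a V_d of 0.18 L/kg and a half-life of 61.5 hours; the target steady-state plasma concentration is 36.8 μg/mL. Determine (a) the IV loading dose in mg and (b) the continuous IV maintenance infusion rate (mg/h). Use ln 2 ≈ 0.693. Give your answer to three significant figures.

(a) 530 mg; (b) 5.97 mg/h

Vd(total) = 80 kg × 0.18 L/kg = 14.40 L
LD = Vd × C = 14.40 × 36.8 = 529.9 mg
CL = 0.693 × Vd / t½ = 0.693 × 14.40 / 61.5 = 0.1623 L/h
Infusion rate = CL × Css = 0.1623 × 36.8 = 5.973 mg/h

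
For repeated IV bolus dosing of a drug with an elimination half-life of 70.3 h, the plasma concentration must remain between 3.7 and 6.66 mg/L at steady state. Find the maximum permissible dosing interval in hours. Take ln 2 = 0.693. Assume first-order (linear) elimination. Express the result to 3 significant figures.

k = 0.693 / t½ = 0.693 / 70.3 = 0.009858 h⁻¹
Between IV bolus doses, concentration decays as C = C₀·e^(−kτ), so C_peak/C_trough = e^(kτ).
τ_max = ln(C_peak/C_trough) / k = ln(6.66/3.7) / 0.009858 = 0.5878 / 0.009858 = 59.63 h

59.6 h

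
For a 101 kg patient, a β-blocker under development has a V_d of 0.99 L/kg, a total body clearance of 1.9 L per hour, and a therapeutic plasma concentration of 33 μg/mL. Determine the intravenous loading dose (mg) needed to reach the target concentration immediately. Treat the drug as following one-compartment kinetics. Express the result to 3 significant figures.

3300 mg

Total Vd = 0.99 × 101 = 99.99 L
Loading dose depends on Vd (not clearance): it fills the distribution volume.
LD = Vd × C = 99.99 × 33.00 = 3300 mg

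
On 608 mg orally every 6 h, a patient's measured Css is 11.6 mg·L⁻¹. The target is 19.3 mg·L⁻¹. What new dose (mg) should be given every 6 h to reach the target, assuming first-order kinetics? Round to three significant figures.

With linear kinetics, Css is proportional to dose rate (D/τ) at fixed clearance.
D₂ = D₁ × (Css,target / Css,current) = 608 × 19.3/11.6 = 1012 mg

1010 mg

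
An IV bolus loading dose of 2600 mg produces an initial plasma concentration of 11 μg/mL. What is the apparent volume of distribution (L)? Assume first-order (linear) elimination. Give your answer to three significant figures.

236 L

Immediately after an IV bolus, C₀ = Dose / Vd, so Vd = Dose / C₀.
Vd = 2600 / 11 = 236.4 L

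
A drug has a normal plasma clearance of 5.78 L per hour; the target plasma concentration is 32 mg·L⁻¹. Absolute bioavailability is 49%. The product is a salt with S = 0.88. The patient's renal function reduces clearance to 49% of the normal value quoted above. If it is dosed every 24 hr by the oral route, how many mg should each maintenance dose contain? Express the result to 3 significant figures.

Patient clearance = 0.49 × 5.780 = 2.832 L/h
D = CL × Css × τ / F / S = 2.832 × 32 × 24 / 0.49 / 0.88 = 5044 mg

5040 mg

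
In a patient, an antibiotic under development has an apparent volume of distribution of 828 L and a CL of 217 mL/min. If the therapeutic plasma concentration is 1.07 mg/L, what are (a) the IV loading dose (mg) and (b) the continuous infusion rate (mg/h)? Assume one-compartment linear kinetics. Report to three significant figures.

Loading: fill Vd to C_target → 828.0 L × 1.07 mg/L = 886.0 mg
CL = 217 mL/min × 60/1000 = 13.02 L/h
Infusion rate = 13.02 L/h × 1.07 mg/L = 13.93 mg/h

(a) 886 mg; (b) 13.9 mg/h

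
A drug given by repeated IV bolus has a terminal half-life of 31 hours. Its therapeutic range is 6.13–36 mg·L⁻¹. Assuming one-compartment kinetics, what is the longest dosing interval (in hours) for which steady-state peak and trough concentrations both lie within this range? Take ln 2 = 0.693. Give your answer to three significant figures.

k = 0.693 / t½ = 0.693 / 31 = 0.02235 h⁻¹
Between IV bolus doses, concentration decays as C = C₀·e^(−kτ), so C_peak/C_trough = e^(kτ).
τ_max = ln(C_peak/C_trough) / k = ln(36/6.13) / 0.02235 = 1.770 / 0.02235 = 79.19 h

79.2 h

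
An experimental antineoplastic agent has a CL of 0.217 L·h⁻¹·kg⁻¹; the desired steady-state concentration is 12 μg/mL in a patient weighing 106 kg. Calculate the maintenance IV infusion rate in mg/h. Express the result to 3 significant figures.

CL = 0.217 L·h⁻¹·kg⁻¹ × 106 kg = 23.00 L/h
Rate = CL × Css = 23.00 × 12 = 276.0 mg/h

276 mg/h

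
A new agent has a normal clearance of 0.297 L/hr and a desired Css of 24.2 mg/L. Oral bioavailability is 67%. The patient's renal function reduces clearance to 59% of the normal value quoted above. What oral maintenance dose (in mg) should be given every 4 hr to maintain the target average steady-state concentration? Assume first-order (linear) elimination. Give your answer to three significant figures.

25.3 mg

Patient clearance = 0.59 × 0.2970 = 0.1752 L/h
D = CL × Css × τ / F = 0.1752 × 24.2 × 4 / 0.67 = 25.31 mg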